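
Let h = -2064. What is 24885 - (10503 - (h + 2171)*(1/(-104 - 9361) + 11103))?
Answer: 11380744288/9465 ≈ 1.2024e+6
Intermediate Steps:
24885 - (10503 - (h + 2171)*(1/(-104 - 9361) + 11103)) = 24885 - (10503 - (-2064 + 2171)*(1/(-104 - 9361) + 11103)) = 24885 - (10503 - 107*(1/(-9465) + 11103)) = 24885 - (10503 - 107*(-1/9465 + 11103)) = 24885 - (10503 - 107*105089894/9465) = 24885 - (10503 - 1*11244618658/9465) = 24885 - (10503 - 11244618658/9465) = 24885 - 1*(-11145207763/9465) = 24885 + 11145207763/9465 = 11380744288/9465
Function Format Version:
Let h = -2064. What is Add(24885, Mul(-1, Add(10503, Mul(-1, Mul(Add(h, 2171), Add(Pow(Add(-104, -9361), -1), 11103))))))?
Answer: Rational(11380744288, 9465) ≈ 1.2024e+6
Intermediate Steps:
Add(24885, Mul(-1, Add(10503, Mul(-1, Mul(Add(h, 2171), Add(Pow(Add(-104, -9361), -1), 11103)))))) = Add(24885, Mul(-1, Add(10503, Mul(-1, Mul(Add(-2064, 2171), Add(Pow(Add(-104, -9361), -1), 11103)))))) = Add(24885, Mul(-1, Add(10503, Mul(-1, Mul(107, Add(Pow(-9465, -1), 11103)))))) = Add(24885, Mul(-1, Add(10503, Mul(-1, Mul(107, Add(Rational(-1, 9465), 11103)))))) = Add(24885, Mul(-1, Add(10503, Mul(-1, Mul(107, Rational(105089894, 9465)))))) = Add(24885, Mul(-1, Add(10503, Mul(-1, Rational(11244618658, 9465))))) = Add(24885, Mul(-1, Add(10503, Rational(-11244618658, 9465)))) = Add(24885, Mul(-1, Rational(-11145207763, 9465))) = Add(24885, Rational(11145207763, 9465)) = Rational(11380744288, 9465)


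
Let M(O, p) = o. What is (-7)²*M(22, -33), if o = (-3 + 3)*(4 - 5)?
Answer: 0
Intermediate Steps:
o = 0 (o = 0*(-1) = 0)
M(O, p) = 0
(-7)²*M(22, -33) = (-7)²*0 = 49*0 = 0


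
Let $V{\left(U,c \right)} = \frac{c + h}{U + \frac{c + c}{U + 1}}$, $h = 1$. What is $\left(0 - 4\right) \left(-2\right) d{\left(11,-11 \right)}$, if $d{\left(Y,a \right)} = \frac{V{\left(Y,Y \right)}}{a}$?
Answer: $- \frac{576}{847} \approx -0.68005$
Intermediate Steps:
$V{\left(U,c \right)} = \frac{1 + c}{U + \frac{2 c}{1 + U}}$ ($V{\left(U,c \right)} = \frac{c + 1}{U + \frac{c + c}{U + 1}} = \frac{1 + c}{U + \frac{2 c}{1 + U}}$)
$d{\left(Y,a \right)} = \frac{1 + Y^{2} + 2 Y}{a \left(Y^{2} + 3 Y\right)}$ ($d{\left(Y,a \right)} = \frac{\frac{1}{Y + Y^{2} + 2 Y} \left(1 + Y + Y + Y Y\right)}{a} = \frac{\frac{1}{Y^{2} + 3 Y} \left(1 + Y + Y + Y^{2}\right)}{a} = \frac{\frac{1}{Y^{2} + 3 Y} \left(1 + Y^{2} + 2 Y\right)}{a} = \frac{1 + Y^{2} + 2 Y}{a \left(Y^{2} + 3 Y\right)}$)
$\left(0 - 4\right) \left(-2\right) d{\left(11,-11 \right)} = \left(0 - 4\right) \left(-2\right) \frac{1 + 11^{2} + 2 \cdot 11}{11 \left(-11\right) \left(3 + 11\right)} = \left(-4\right) \left(-2\right) \frac{1}{11} \left(- \frac{1}{11}\right) \frac{1}{14} \left(1 + 121 + 22\right) = 8 \cdot \frac{1}{11} \left(- \frac{1}{11}\right) \frac{1}{14} \cdot 144 = 8 \left(- \frac{72}{847}\right) = - \frac{576}{847}$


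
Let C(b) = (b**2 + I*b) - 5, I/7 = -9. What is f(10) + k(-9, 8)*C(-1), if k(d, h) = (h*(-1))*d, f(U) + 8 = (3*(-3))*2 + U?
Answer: 4232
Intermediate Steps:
I = -63 (I = 7*(-9) = -63)
C(b) = -5 + b**2 - 63*b (C(b) = (b**2 - 63*b) - 5 = -5 + b**2 - 63*b)
f(U) = -26 + U (f(U) = -8 + ((3*(-3))*2 + U) = -8 + (-9*2 + U) = -8 + (-18 + U) = -26 + U)
k(d, h) = -d*h (k(d, h) = (-h)*d = -d*h)
f(10) + k(-9, 8)*C(-1) = (-26 + 10) + (-1*(-9)*8)*(-5 + (-1)**2 - 63*(-1)) = -16 + 72*(-5 + 1 + 63) = -16 + 72*59 = -16 + 4248 = 4232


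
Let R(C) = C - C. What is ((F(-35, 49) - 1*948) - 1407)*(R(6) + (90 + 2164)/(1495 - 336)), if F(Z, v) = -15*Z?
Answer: -67620/19 ≈ -3558.9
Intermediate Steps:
R(C) = 0
((F(-35, 49) - 1*948) - 1407)*(R(6) + (90 + 2164)/(1495 - 336)) = ((-15*(-35) - 1*948) - 1407)*(0 + (90 + 2164)/(1495 - 336)) = ((525 - 948) - 1407)*(0 + 2254/1159) = (-423 - 1407)*(0 + 2254*(1/1159)) = -1830*(0 + 2254/1159) = -1830*2254/1159 = -67620/19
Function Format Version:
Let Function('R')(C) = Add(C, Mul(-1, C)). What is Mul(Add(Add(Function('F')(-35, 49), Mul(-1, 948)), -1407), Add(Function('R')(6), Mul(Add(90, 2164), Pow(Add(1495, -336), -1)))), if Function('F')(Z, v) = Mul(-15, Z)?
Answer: Rational(-67620, 19) ≈ -3558.9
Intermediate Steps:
Function('R')(C) = 0
Mul(Add(Add(Function('F')(-35, 49), Mul(-1, 948)), -1407), Add(Function('R')(6), Mul(Add(90, 2164), Pow(Add(1495, -336), -1)))) = Mul(Add(Add(Mul(-15, -35), Mul(-1, 948)), -1407), Add(0, Mul(Add(90, 2164), Pow(Add(1495, -336), -1)))) = Mul(Add(Add(525, -948), -1407), Add(0, Mul(2254, Pow(1159, -1)))) = Mul(Add(-423, -1407), Add(0, Mul(2254, Rational(1, 1159)))) = Mul(-1830, Add(0, Rational(2254, 1159))) = Mul(-1830, Rational(2254, 1159)) = Rational(-67620, 19)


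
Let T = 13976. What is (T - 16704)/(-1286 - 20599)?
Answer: 2728/21885 ≈ 0.12465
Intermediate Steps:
(T - 16704)/(-1286 - 20599) = (13976 - 16704)/(-1286 - 20599) = -2728/(-21885) = -2728*(-1/21885) = 2728/21885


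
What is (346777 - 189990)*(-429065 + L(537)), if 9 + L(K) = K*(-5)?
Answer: -67694198333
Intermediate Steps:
L(K) = -9 - 5*K (L(K) = -9 + K*(-5) = -9 - 5*K)
(346777 - 189990)*(-429065 + L(537)) = (346777 - 189990)*(-429065 + (-9 - 5*537)) = 156787*(-429065 + (-9 - 2685)) = 156787*(-429065 - 2694) = 156787*(-431759) = -67694198333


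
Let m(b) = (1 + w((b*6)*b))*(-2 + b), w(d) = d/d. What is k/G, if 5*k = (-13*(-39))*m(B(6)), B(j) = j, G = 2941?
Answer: 4056/14705 ≈ 0.27582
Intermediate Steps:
w(d) = 1
m(b) = -4 + 2*b (m(b) = (1 + 1)*(-2 + b) = 2*(-2 + b) = -4 + 2*b)
k = 4056/5 (k = ((-13*(-39))*(-4 + 2*6))/5 = (507*(-4 + 12))/5 = (507*8)/5 = (⅕)*4056 = 4056/5 ≈ 811.20)
k/G = (4056/5)/2941 = (4056/5)*(1/2941) = 4056/14705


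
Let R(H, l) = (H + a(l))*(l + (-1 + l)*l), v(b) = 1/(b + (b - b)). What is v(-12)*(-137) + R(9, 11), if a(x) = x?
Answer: 29177/12 ≈ 2431.4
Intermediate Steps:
v(b) = 1/b (v(b) = 1/(b + 0) = 1/b)
R(H, l) = (H + l)*(l + l*(-1 + l)) (R(H, l) = (H + l)*(l + (-1 + l)*l) = (H + l)*(l + l*(-1 + l)))
v(-12)*(-137) + R(9, 11) = -137/(-12) + 11²*(9 + 11) = -1/12*(-137) + 121*20 = 137/12 + 2420 = 29177/12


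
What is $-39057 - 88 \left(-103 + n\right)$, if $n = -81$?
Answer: $-22865$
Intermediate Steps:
$-39057 - 88 \left(-103 + n\right) = -39057 - 88 \left(-103 - 81\right) = -39057 - 88 \left(-184\right) = -39057 - -16192 = -39057 + 16192 = -22865$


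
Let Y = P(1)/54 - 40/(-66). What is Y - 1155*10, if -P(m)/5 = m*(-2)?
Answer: -3430115/297 ≈ -11549.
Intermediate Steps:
P(m) = 10*m (P(m) = -5*m*(-2) = -(-10)*m = 10*m)
Y = 235/297 (Y = (10*1)/54 - 40/(-66) = 10*(1/54) - 40*(-1/66) = 5/27 + 20/33 = 235/297 ≈ 0.79125)
Y - 1155*10 = 235/297 - 1155*10 = 235/297 - 105*110 = 235/297 - 11550 = -3430115/297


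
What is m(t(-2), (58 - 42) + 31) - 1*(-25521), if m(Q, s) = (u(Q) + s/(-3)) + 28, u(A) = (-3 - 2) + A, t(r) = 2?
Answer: 76591/3 ≈ 25530.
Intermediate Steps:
u(A) = -5 + A
m(Q, s) = 23 + Q - s/3 (m(Q, s) = ((-5 + Q) + s/(-3)) + 28 = ((-5 + Q) + s*(-⅓)) + 28 = ((-5 + Q) - s/3) + 28 = (-5 + Q - s/3) + 28 = 23 + Q - s/3)
m(t(-2), (58 - 42) + 31) - 1*(-25521) = (23 + 2 - ((58 - 42) + 31)/3) - 1*(-25521) = (23 + 2 - (16 + 31)/3) + 25521 = (23 + 2 - ⅓*47) + 25521 = (23 + 2 - 47/3) + 25521 = 28/3 + 25521 = 76591/3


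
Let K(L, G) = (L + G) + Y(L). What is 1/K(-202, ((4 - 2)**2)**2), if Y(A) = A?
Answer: -1/388 ≈ -0.0025773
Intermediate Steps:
K(L, G) = G + 2*L (K(L, G) = (L + G) + L = (G + L) + L = G + 2*L)
1/K(-202, ((4 - 2)**2)**2) = 1/(((4 - 2)**2)**2 + 2*(-202)) = 1/((2**2)**2 - 404) = 1/(4**2 - 404) = 1/(16 - 404) = 1/(-388) = -1/388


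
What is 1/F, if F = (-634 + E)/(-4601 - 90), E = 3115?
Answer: -4691/2481 ≈ -1.8908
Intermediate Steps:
F = -2481/4691 (F = (-634 + 3115)/(-4601 - 90) = 2481/(-4691) = 2481*(-1/4691) = -2481/4691 ≈ -0.52888)
1/F = 1/(-2481/4691) = -4691/2481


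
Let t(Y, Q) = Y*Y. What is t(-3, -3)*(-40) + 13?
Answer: -347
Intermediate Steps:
t(Y, Q) = Y²
t(-3, -3)*(-40) + 13 = (-3)²*(-40) + 13 = 9*(-40) + 13 = -360 + 13 = -347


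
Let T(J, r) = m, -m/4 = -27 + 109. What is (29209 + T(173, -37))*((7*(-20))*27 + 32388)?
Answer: 826227648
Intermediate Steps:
m = -328 (m = -4*(-27 + 109) = -4*82 = -328)
T(J, r) = -328
(29209 + T(173, -37))*((7*(-20))*27 + 32388) = (29209 - 328)*((7*(-20))*27 + 32388) = 28881*(-140*27 + 32388) = 28881*(-3780 + 32388) = 28881*28608 = 826227648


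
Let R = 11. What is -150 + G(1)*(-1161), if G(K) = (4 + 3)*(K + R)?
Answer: -97674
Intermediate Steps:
G(K) = 77 + 7*K (G(K) = (4 + 3)*(K + 11) = 7*(11 + K) = 77 + 7*K)
-150 + G(1)*(-1161) = -150 + (77 + 7*1)*(-1161) = -150 + (77 + 7)*(-1161) = -150 + 84*(-1161) = -150 - 97524 = -97674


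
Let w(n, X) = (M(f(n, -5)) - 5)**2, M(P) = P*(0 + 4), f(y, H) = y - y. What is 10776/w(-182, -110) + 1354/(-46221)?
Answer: 498043646/1155525 ≈ 431.01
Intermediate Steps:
f(y, H) = 0
M(P) = 4*P (M(P) = P*4 = 4*P)
w(n, X) = 25 (w(n, X) = (4*0 - 5)**2 = (0 - 5)**2 = (-5)**2 = 25)
10776/w(-182, -110) + 1354/(-46221) = 10776/25 + 1354/(-46221) = 10776*(1/25) + 1354*(-1/46221) = 10776/25 - 1354/46221 = 498043646/1155525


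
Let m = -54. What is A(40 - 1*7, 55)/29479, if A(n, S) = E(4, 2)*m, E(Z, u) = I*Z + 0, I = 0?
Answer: 0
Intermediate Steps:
E(Z, u) = 0 (E(Z, u) = 0*Z + 0 = 0 + 0 = 0)
A(n, S) = 0 (A(n, S) = 0*(-54) = 0)
A(40 - 1*7, 55)/29479 = 0/29479 = 0*(1/29479) = 0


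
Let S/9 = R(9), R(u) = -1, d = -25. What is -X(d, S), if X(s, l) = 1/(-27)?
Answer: 1/27 ≈ 0.037037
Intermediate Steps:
S = -9 (S = 9*(-1) = -9)
X(s, l) = -1/27
-X(d, S) = -1*(-1/27) = 1/27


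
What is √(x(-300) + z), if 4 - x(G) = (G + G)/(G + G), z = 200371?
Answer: √200374 ≈ 447.63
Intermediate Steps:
x(G) = 3 (x(G) = 4 - (G + G)/(G + G) = 4 - 2*G/(2*G) = 4 - 2*G*1/(2*G) = 4 - 1*1 = 4 - 1 = 3)
√(x(-300) + z) = √(3 + 200371) = √200374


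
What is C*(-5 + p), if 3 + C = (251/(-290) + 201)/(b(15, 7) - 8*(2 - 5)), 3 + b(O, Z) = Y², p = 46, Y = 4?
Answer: 1059809/10730 ≈ 98.771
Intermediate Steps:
b(O, Z) = 13 (b(O, Z) = -3 + 4² = -3 + 16 = 13)
C = 25849/10730 (C = -3 + (251/(-290) + 201)/(13 - 8*(2 - 5)) = -3 + (251*(-1/290) + 201)/(13 - 8*(-3)) = -3 + (-251/290 + 201)/(13 + 24) = -3 + (58039/290)/37 = -3 + (58039/290)*(1/37) = -3 + 58039/10730 = 25849/10730 ≈ 2.4090)
C*(-5 + p) = 25849*(-5 + 46)/10730 = (25849/10730)*41 = 1059809/10730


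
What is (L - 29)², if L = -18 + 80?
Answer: 1089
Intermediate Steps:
L = 62
(L - 29)² = (62 - 29)² = 33² = 1089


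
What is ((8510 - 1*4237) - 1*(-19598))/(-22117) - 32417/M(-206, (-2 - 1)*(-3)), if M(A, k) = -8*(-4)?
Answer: -717730661/707744 ≈ -1014.1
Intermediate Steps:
M(A, k) = 32
((8510 - 1*4237) - 1*(-19598))/(-22117) - 32417/M(-206, (-2 - 1)*(-3)) = ((8510 - 1*4237) - 1*(-19598))/(-22117) - 32417/32 = ((8510 - 4237) + 19598)*(-1/22117) - 32417*1/32 = (4273 + 19598)*(-1/22117) - 32417/32 = 23871*(-1/22117) - 32417/32 = -23871/22117 - 32417/32 = -717730661/707744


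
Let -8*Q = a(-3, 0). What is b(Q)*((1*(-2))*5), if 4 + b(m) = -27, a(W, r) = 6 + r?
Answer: 310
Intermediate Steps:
Q = -3/4 (Q = -(6 + 0)/8 = -1/8*6 = -3/4 ≈ -0.75000)
b(m) = -31 (b(m) = -4 - 27 = -31)
b(Q)*((1*(-2))*5) = -31*1*(-2)*5 = -(-62)*5 = -31*(-10) = 310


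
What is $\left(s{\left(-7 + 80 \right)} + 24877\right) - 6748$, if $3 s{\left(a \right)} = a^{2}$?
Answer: $\frac{59716}{3} \approx 19905.0$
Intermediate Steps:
$s{\left(a \right)} = \frac{a^{2}}{3}$
$\left(s{\left(-7 + 80 \right)} + 24877\right) - 6748 = \left(\frac{\left(-7 + 80\right)^{2}}{3} + 24877\right) - 6748 = \left(\frac{73^{2}}{3} + 24877\right) - 6748 = \left(\frac{1}{3} \cdot 5329 + 24877\right) - 6748 = \left(\frac{5329}{3} + 24877\right) - 6748 = \frac{79960}{3} - 6748 = \frac{59716}{3}$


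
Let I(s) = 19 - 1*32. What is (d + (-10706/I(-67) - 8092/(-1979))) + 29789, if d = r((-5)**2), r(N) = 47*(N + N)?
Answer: 848132423/25727 ≈ 32967.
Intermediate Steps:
r(N) = 94*N (r(N) = 47*(2*N) = 94*N)
d = 2350 (d = 94*(-5)**2 = 94*25 = 2350)
I(s) = -13 (I(s) = 19 - 32 = -13)
(d + (-10706/I(-67) - 8092/(-1979))) + 29789 = (2350 + (-10706/(-13) - 8092/(-1979))) + 29789 = (2350 + (-10706*(-1/13) - 8092*(-1/1979))) + 29789 = (2350 + (10706/13 + 8092/1979)) + 29789 = (2350 + 21292370/25727) + 29789 = 81750820/25727 + 29789 = 848132423/25727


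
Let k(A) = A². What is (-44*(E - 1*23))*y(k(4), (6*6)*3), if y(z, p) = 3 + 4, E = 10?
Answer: 4004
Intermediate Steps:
y(z, p) = 7
(-44*(E - 1*23))*y(k(4), (6*6)*3) = -44*(10 - 1*23)*7 = -44*(10 - 23)*7 = -44*(-13)*7 = 572*7 = 4004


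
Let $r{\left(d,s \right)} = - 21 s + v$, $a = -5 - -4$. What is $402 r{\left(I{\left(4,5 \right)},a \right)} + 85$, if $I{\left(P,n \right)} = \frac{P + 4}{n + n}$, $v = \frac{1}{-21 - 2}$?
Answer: $\frac{195719}{23} \approx 8509.5$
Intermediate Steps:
$a = -1$ ($a = -5 + 4 = -1$)
$v = - \frac{1}{23}$ ($v = \frac{1}{-23} = - \frac{1}{23} \approx -0.043478$)
$I{\left(P,n \right)} = \frac{4 + P}{2 n}$
$r{\left(d,s \right)} = - \frac{1}{23} - 21 s$ ($r{\left(d,s \right)} = - 21 s - \frac{1}{23} = - \frac{1}{23} - 21 s$)
$402 r{\left(I{\left(4,5 \right)},a \right)} + 85 = 402 \left(- \frac{1}{23} - -21\right) + 85 = 402 \left(- \frac{1}{23} + 21\right) + 85 = 402 \cdot \frac{482}{23} + 85 = \frac{193764}{23} + 85 = \frac{195719}{23}$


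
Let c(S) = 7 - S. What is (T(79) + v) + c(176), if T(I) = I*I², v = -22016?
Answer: 470854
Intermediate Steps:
T(I) = I³
(T(79) + v) + c(176) = (79³ - 22016) + (7 - 1*176) = (493039 - 22016) + (7 - 176) = 471023 - 169 = 470854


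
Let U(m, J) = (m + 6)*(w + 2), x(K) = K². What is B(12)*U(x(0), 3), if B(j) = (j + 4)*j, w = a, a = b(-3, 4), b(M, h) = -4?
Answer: -2304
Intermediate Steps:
a = -4
w = -4
B(j) = j*(4 + j) (B(j) = (4 + j)*j = j*(4 + j))
U(m, J) = -12 - 2*m (U(m, J) = (m + 6)*(-4 + 2) = (6 + m)*(-2) = -12 - 2*m)
B(12)*U(x(0), 3) = (12*(4 + 12))*(-12 - 2*0²) = (12*16)*(-12 - 2*0) = 192*(-12 + 0) = 192*(-12) = -2304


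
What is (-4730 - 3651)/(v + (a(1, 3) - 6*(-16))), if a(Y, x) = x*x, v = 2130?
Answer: -8381/2235 ≈ -3.7499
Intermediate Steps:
a(Y, x) = x²
(-4730 - 3651)/(v + (a(1, 3) - 6*(-16))) = (-4730 - 3651)/(2130 + (3² - 6*(-16))) = -8381/(2130 + (9 + 96)) = -8381/(2130 + 105) = -8381/2235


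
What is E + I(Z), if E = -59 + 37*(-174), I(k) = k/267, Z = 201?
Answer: -578166/89 ≈ -6496.3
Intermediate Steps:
I(k) = k/267 (I(k) = k*(1/267) = k/267)
E = -6497 (E = -59 - 6438 = -6497)
E + I(Z) = -6497 + (1/267)*201 = -6497 + 67/89 = -578166/89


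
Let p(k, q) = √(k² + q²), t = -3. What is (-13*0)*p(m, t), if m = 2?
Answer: 0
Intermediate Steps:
(-13*0)*p(m, t) = (-13*0)*√(2² + (-3)²) = 0*√(4 + 9) = 0*√13 = 0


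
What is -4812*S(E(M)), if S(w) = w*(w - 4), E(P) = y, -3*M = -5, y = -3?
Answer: -101052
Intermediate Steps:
M = 5/3 (M = -⅓*(-5) = 5/3 ≈ 1.6667)
E(P) = -3
S(w) = w*(-4 + w)
-4812*S(E(M)) = -(-14436)*(-4 - 3) = -(-14436)*(-7) = -4812*21 = -101052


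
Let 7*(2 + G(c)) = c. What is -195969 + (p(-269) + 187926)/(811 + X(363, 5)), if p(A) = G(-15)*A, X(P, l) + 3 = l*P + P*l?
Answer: -6086649671/31066 ≈ -1.9593e+5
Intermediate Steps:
X(P, l) = -3 + 2*P*l (X(P, l) = -3 + (l*P + P*l) = -3 + (P*l + P*l) = -3 + 2*P*l)
G(c) = -2 + c/7
p(A) = -29*A/7 (p(A) = (-2 + (⅐)*(-15))*A = (-2 - 15/7)*A = -29*A/7)
-195969 + (p(-269) + 187926)/(811 + X(363, 5)) = -195969 + (-29/7*(-269) + 187926)/(811 + (-3 + 2*363*5)) = -195969 + (7801/7 + 187926)/(811 + (-3 + 3630)) = -195969 + 1323283/(7*(811 + 3627)) = -195969 + (1323283/7)/4438 = -195969 + (1323283/7)*(1/4438) = -195969 + 1323283/31066 = -6086649671/31066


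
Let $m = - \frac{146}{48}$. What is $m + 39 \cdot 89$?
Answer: $\frac{83231}{24} \approx 3468.0$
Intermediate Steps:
$m = - \frac{73}{24}$ ($m = \left(-146\right) \frac{1}{48} = - \frac{73}{24} \approx -3.0417$)
$m + 39 \cdot 89 = - \frac{73}{24} + 39 \cdot 89 = - \frac{73}{24} + 3471 = \frac{83231}{24}$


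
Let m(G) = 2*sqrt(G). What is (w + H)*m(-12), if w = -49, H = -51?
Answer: -400*I*sqrt(3) ≈ -692.82*I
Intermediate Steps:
(w + H)*m(-12) = (-49 - 51)*(2*sqrt(-12)) = -200*2*I*sqrt(3) = -400*I*sqrt(3)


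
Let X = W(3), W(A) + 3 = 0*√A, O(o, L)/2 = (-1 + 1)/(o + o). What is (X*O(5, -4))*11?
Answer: 0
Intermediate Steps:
O(o, L) = 0 (O(o, L) = 2*((-1 + 1)/(o + o)) = 2*(0/((2*o))) = 2*(0*(1/(2*o))) = 2*0 = 0)
W(A) = -3 (W(A) = -3 + 0*√A = -3 + 0 = -3)
X = -3
(X*O(5, -4))*11 = -3*0*11 = 0*11 = 0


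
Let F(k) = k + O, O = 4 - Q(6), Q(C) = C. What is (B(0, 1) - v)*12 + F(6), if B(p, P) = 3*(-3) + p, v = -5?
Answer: -44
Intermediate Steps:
B(p, P) = -9 + p
O = -2 (O = 4 - 1*6 = 4 - 6 = -2)
F(k) = -2 + k (F(k) = k - 2 = -2 + k)
(B(0, 1) - v)*12 + F(6) = ((-9 + 0) - 1*(-5))*12 + (-2 + 6) = (-9 + 5)*12 + 4 = -4*12 + 4 = -48 + 4 = -44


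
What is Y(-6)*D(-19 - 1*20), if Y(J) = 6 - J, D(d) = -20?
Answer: -240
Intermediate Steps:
Y(-6)*D(-19 - 1*20) = (6 - 1*(-6))*(-20) = (6 + 6)*(-20) = 12*(-20) = -240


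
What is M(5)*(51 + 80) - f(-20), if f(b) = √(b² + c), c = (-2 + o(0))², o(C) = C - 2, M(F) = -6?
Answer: -786 - 4*√26 ≈ -806.40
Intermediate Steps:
o(C) = -2 + C
c = 16 (c = (-2 + (-2 + 0))² = (-2 - 2)² = (-4)² = 16)
f(b) = √(16 + b²) (f(b) = √(b² + 16) = √(16 + b²))
M(5)*(51 + 80) - f(-20) = -6*(51 + 80) - √(16 + (-20)²) = -6*131 - √(16 + 400) = -786 - √416 = -786 - 4*√26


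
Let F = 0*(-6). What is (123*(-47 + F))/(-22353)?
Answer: 1927/7451 ≈ 0.25862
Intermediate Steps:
F = 0
(123*(-47 + F))/(-22353) = (123*(-47 + 0))/(-22353) = (123*(-47))*(-1/22353) = -5781*(-1/22353) = 1927/7451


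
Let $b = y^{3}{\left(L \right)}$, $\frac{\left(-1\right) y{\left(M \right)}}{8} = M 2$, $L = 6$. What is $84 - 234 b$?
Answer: $207028308$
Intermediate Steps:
$y{\left(M \right)} = - 16 M$ ($y{\left(M \right)} = - 8 M 2 = - 8 \cdot 2 M = - 16 M$)
$b = -884736$ ($b = \left(\left(-16\right) 6\right)^{3} = \left(-96\right)^{3} = -884736$)
$84 - 234 b = 84 - -207028224 = 84 + 207028224 = 207028308$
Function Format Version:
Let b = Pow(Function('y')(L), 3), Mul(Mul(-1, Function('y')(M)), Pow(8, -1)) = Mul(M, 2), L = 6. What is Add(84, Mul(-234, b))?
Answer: 207028308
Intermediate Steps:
Function('y')(M) = Mul(-16, M) (Function('y')(M) = Mul(-8, Mul(M, 2)) = Mul(-8, Mul(2, M)) = Mul(-16, M))
b = -884736 (b = Pow(Mul(-16, 6), 3) = Pow(-96, 3) = -884736)
Add(84, Mul(-234, b)) = Add(84, Mul(-234, -884736)) = Add(84, 207028224) = 207028308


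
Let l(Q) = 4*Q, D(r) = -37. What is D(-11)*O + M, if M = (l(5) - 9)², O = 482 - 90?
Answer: -14383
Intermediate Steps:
O = 392
M = 121 (M = (4*5 - 9)² = (20 - 9)² = 11² = 121)
D(-11)*O + M = -37*392 + 121 = -14504 + 121 = -14383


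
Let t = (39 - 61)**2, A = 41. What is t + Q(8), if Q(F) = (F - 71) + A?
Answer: 462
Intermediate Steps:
t = 484 (t = (-22)**2 = 484)
Q(F) = -30 + F (Q(F) = (F - 71) + 41 = (-71 + F) + 41 = -30 + F)
t + Q(8) = 484 + (-30 + 8) = 484 - 22 = 462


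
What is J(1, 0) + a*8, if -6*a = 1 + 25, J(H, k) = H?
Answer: -101/3 ≈ -33.667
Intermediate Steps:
a = -13/3 (a = -(1 + 25)/6 = -⅙*26 = -13/3 ≈ -4.3333)
J(1, 0) + a*8 = 1 - 13/3*8 = 1 - 104/3 = -101/3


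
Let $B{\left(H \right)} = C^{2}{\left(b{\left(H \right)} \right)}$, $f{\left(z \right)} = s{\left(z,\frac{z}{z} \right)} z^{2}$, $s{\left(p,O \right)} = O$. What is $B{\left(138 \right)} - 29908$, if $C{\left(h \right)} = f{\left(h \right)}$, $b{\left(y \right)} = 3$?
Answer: $-29827$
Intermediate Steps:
$f{\left(z \right)} = z^{2}$ ($f{\left(z \right)} = \frac{z}{z} z^{2} = 1 z^{2} = z^{2}$)
$C{\left(h \right)} = h^{2}$
$B{\left(H \right)} = 81$ ($B{\left(H \right)} = \left(3^{2}\right)^{2} = 9^{2} = 81$)
$B{\left(138 \right)} - 29908 = 81 - 29908 = -29827$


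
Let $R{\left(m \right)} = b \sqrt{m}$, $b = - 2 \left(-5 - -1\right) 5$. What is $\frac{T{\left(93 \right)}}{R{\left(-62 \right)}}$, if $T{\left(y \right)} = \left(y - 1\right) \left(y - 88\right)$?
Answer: $- \frac{23 i \sqrt{62}}{124} \approx - 1.4605 i$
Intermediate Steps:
$b = 40$ ($b = - 2 \left(-5 + 1\right) 5 = \left(-2\right) \left(-4\right) 5 = 8 \cdot 5 = 40$)
$T{\left(y \right)} = \left(-1 + y\right) \left(-88 + y\right)$
$R{\left(m \right)} = 40 \sqrt{m}$
$\frac{T{\left(93 \right)}}{R{\left(-62 \right)}} = \frac{88 + 93^{2} - 8277}{40 \sqrt{-62}} = \frac{88 + 8649 - 8277}{40 i \sqrt{62}} = \frac{460}{40 i \sqrt{62}} = 460 \left(- \frac{i \sqrt{62}}{2480}\right) = - \frac{23 i \sqrt{62}}{124}$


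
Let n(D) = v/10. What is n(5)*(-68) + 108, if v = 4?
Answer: 404/5 ≈ 80.800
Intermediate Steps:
n(D) = ⅖ (n(D) = 4/10 = 4*(⅒) = ⅖)
n(5)*(-68) + 108 = (⅖)*(-68) + 108 = -136/5 + 108 = 404/5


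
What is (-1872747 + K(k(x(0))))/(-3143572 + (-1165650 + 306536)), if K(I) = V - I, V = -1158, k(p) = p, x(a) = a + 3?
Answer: 936954/2001343 ≈ 0.46816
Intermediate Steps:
x(a) = 3 + a
K(I) = -1158 - I
(-1872747 + K(k(x(0))))/(-3143572 + (-1165650 + 306536)) = (-1872747 + (-1158 - (3 + 0)))/(-3143572 + (-1165650 + 306536)) = (-1872747 + (-1158 - 1*3))/(-3143572 - 859114) = (-1872747 + (-1158 - 3))/(-4002686) = (-1872747 - 1161)*(-1/4002686) = -1873908*(-1/4002686) = 936954/2001343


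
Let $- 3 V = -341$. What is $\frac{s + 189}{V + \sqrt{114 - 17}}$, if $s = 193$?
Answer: $\frac{195393}{57704} - \frac{1719 \sqrt{97}}{57704} \approx 3.0927$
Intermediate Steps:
$V = \frac{341}{3}$ ($V = \left(- \frac{1}{3}\right) \left(-341\right) = \frac{341}{3} \approx 113.67$)
$\frac{s + 189}{V + \sqrt{114 - 17}} = \frac{193 + 189}{\frac{341}{3} + \sqrt{114 - 17}} = \frac{382}{\frac{341}{3} + \sqrt{97}}$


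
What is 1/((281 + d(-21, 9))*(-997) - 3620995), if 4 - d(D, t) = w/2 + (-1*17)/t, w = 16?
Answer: -9/35091425 ≈ -2.5647e-7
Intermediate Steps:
d(D, t) = -4 + 17/t (d(D, t) = 4 - (16/2 + (-1*17)/t) = 4 - (16*(½) - 17/t) = 4 - (8 - 17/t) = 4 + (-8 + 17/t) = -4 + 17/t)
1/((281 + d(-21, 9))*(-997) - 3620995) = 1/((281 + (-4 + 17/9))*(-997) - 3620995) = 1/((281 - 19/9)*(-997) - 3620995) = 1/((2510/9)*(-997) - 3620995) = 1/(-2502470/9 - 3620995) = 1/(-35091425/9) = -9/35091425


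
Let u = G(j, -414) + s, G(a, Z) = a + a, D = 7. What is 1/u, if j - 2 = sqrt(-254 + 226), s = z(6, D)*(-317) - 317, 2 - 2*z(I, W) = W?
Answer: 274/131447 - 16*I*sqrt(7)/920129 ≈ 0.0020845 - 4.6007e-5*I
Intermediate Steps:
z(I, W) = 1 - W/2
s = 951/2 (s = (1 - 1/2*7)*(-317) - 317 = (1 - 7/2)*(-317) - 317 = -5/2*(-317) - 317 = 1585/2 - 317 = 951/2 ≈ 475.50)
j = 2 + 2*I*sqrt(7) (j = 2 + sqrt(-254 + 226) = 2 + sqrt(-28) = 2 + 2*I*sqrt(7) ≈ 2.0 + 5.2915*I)
G(a, Z) = 2*a
u = 959/2 + 4*I*sqrt(7) (u = 2*(2 + 2*I*sqrt(7)) + 951/2 = (4 + 4*I*sqrt(7)) + 951/2 = 959/2 + 4*I*sqrt(7) ≈ 479.5 + 10.583*I)
1/u = 1/(959/2 + 4*I*sqrt(7))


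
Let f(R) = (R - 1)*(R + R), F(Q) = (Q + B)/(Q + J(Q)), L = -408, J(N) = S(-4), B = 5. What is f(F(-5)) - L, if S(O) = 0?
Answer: 408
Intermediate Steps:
J(N) = 0
F(Q) = (5 + Q)/Q (F(Q) = (Q + 5)/(Q + 0) = (5 + Q)/Q)
f(R) = 2*R*(-1 + R) (f(R) = (-1 + R)*(2*R) = 2*R*(-1 + R))
f(F(-5)) - L = 2*((5 - 5)/(-5))*(-1 + (5 - 5)/(-5)) - 1*(-408) = 2*(-1/5*0)*(-1 - 1/5*0) + 408 = 2*0*(-1 + 0) + 408 = 2*0*(-1) + 408 = 0 + 408 = 408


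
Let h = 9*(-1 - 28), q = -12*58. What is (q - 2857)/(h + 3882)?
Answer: -209/213 ≈ -0.98122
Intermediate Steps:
q = -696
h = -261 (h = 9*(-29) = -261)
(q - 2857)/(h + 3882) = (-696 - 2857)/(-261 + 3882) = -3553/3621 = -3553*1/3621 = -209/213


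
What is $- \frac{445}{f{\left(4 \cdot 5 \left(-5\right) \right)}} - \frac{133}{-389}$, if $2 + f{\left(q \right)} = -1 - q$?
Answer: $- \frac{160204}{37733} \approx -4.2457$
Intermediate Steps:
$f{\left(q \right)} = -3 - q$ ($f{\left(q \right)} = -2 - \left(1 + q\right) = -3 - q$)
$- \frac{445}{f{\left(4 \cdot 5 \left(-5\right) \right)}} - \frac{133}{-389} = - \frac{445}{-3 - 4 \cdot 5 \left(-5\right)} - \frac{133}{-389} = - \frac{445}{-3 - 20 \left(-5\right)} - - \frac{133}{389} = - \frac{445}{-3 - -100} + \frac{133}{389} = - \frac{445}{-3 + 100} + \frac{133}{389} = - \frac{445}{97} + \frac{133}{389} = - \frac{160204}{37733}$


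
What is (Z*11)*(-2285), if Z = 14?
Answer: -351890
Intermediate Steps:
(Z*11)*(-2285) = (14*11)*(-2285) = 154*(-2285) = -351890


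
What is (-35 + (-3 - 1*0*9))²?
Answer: 1444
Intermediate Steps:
(-35 + (-3 - 1*0*9))² = (-35 + (-3 + 0*9))² = (-35 + (-3 + 0))² = (-35 - 3)² = (-38)² = 1444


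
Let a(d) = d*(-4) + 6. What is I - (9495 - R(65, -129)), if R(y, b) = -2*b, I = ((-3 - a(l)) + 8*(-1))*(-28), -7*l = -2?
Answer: -8793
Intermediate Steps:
l = 2/7 (l = -1/7*(-2) = 2/7 ≈ 0.28571)
a(d) = 6 - 4*d (a(d) = -4*d + 6 = 6 - 4*d)
I = 444 (I = ((-3 - (6 - 4*2/7)) + 8*(-1))*(-28) = ((-3 - (6 - 8/7)) - 8)*(-28) = ((-3 - 1*34/7) - 8)*(-28) = ((-3 - 34/7) - 8)*(-28) = (-55/7 - 8)*(-28) = -111/7*(-28) = 444)
I - (9495 - R(65, -129)) = 444 - (9495 - (-2)*(-129)) = 444 - (9495 - 1*258) = 444 - (9495 - 258) = 444 - 1*9237 = 444 - 9237 = -8793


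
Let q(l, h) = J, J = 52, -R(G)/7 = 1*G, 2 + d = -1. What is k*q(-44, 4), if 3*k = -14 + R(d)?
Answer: 364/3 ≈ 121.33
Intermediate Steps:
d = -3 (d = -2 - 1 = -3)
R(G) = -7*G
k = 7/3 (k = (-14 - 7*(-3))/3 = (-14 + 21)/3 = (⅓)*7 = 7/3 ≈ 2.3333)
q(l, h) = 52
k*q(-44, 4) = (7/3)*52 = 364/3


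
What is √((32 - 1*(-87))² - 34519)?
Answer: 3*I*√2262 ≈ 142.68*I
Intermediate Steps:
√((32 - 1*(-87))² - 34519) = √((32 + 87)² - 34519) = √(119² - 34519) = √(14161 - 34519) = √(-20358) = 3*I*√2262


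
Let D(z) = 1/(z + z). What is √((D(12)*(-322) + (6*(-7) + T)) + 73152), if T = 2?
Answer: √2631549/6 ≈ 270.37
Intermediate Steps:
D(z) = 1/(2*z)
√((D(12)*(-322) + (6*(-7) + T)) + 73152) = √((((½)/12)*(-322) + (6*(-7) + 2)) + 73152) = √((((½)*(1/12))*(-322) + (-42 + 2)) + 73152) = √(((1/24)*(-322) - 40) + 73152) = √((-161/12 - 40) + 73152) = √(-641/12 + 73152) = √(877183/12) = √2631549/6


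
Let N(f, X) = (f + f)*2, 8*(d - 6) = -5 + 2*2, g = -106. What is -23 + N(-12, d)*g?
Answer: 5065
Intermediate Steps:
d = 47/8 (d = 6 + (-5 + 2*2)/8 = 6 + (-5 + 4)/8 = 6 + (1/8)*(-1) = 6 - 1/8 = 47/8 ≈ 5.8750)
N(f, X) = 4*f (N(f, X) = (2*f)*2 = 4*f)
-23 + N(-12, d)*g = -23 + (4*(-12))*(-106) = -23 - 48*(-106) = -23 + 5088 = 5065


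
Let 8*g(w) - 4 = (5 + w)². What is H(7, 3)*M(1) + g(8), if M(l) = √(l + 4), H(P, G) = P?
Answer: 173/8 + 7*√5 ≈ 37.277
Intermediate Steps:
g(w) = ½ + (5 + w)²/8
M(l) = √(4 + l)
H(7, 3)*M(1) + g(8) = 7*√(4 + 1) + (½ + (5 + 8)²/8) = 7*√5 + (½ + (⅛)*13²) = 7*√5 + (½ + (⅛)*169) = 7*√5 + (½ + 169/8) = 7*√5 + 173/8 = 173/8 + 7*√5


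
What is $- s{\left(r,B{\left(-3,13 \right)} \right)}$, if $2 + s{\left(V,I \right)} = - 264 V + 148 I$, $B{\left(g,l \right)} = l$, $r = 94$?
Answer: $22894$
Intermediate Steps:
$s{\left(V,I \right)} = -2 - 264 V + 148 I$ ($s{\left(V,I \right)} = -2 + \left(- 264 V + 148 I\right) = -2 - 264 V + 148 I$)
$- s{\left(r,B{\left(-3,13 \right)} \right)} = - (-2 - 24816 + 148 \cdot 13) = - (-2 - 24816 + 1924) = \left(-1\right) \left(-22894\right) = 22894$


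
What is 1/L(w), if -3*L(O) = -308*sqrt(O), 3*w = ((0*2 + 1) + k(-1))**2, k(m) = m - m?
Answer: 3*sqrt(3)/308 ≈ 0.016871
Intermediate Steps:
k(m) = 0
w = 1/3 (w = ((0*2 + 1) + 0)**2/3 = ((0 + 1) + 0)**2/3 = (1 + 0)**2/3 = (1/3)*1**2 = (1/3)*1 = 1/3 ≈ 0.33333)
L(O) = 308*sqrt(O)/3 (L(O) = -(-308)*sqrt(O)/3 = 308*sqrt(O)/3)
1/L(w) = 1/(308*sqrt(1/3)/3) = 1/(308*(sqrt(3)/3)/3) = 1/(308*sqrt(3)/9) = 3*sqrt(3)/308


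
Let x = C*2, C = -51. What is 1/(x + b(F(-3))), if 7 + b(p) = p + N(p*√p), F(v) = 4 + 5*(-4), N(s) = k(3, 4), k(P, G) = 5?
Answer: -1/120 ≈ -0.0083333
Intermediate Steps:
N(s) = 5
F(v) = -16 (F(v) = 4 - 20 = -16)
b(p) = -2 + p (b(p) = -7 + (p + 5) = -7 + (5 + p) = -2 + p)
x = -102 (x = -51*2 = -102)
1/(x + b(F(-3))) = 1/(-102 + (-2 - 16)) = 1/(-102 - 18) = 1/(-120) = -1/120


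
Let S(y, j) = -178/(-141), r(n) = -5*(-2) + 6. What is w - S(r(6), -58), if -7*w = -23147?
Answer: 3262481/987 ≈ 3305.5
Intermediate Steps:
r(n) = 16 (r(n) = 10 + 6 = 16)
S(y, j) = 178/141 (S(y, j) = -178*(-1/141) = 178/141)
w = 23147/7 (w = -⅐*(-23147) = 23147/7 ≈ 3306.7)
w - S(r(6), -58) = 23147/7 - 1*178/141 = 23147/7 - 178/141 = 3262481/987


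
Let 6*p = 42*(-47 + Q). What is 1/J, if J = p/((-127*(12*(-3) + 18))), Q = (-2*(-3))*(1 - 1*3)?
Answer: -2286/413 ≈ -5.5351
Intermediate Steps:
Q = -12 (Q = 6*(1 - 3) = 6*(-2) = -12)
p = -413 (p = (42*(-47 - 12))/6 = (42*(-59))/6 = (1/6)*(-2478) = -413)
J = -413/2286 (J = -413*(-1/(127*(12*(-3) + 18))) = -413*(-1/(127*(-36 + 18))) = -413/((-127*(-18))) = -413/2286 ≈ -0.18067)
1/J = 1/(-413/2286) = -2286/413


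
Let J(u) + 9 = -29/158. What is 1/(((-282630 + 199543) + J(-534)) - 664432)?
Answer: -158/118109453 ≈ -1.3377e-6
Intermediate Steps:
J(u) = -1451/158 (J(u) = -9 - 29/158 = -1451/158)
1/(((-282630 + 199543) + J(-534)) - 664432) = 1/(((-282630 + 199543) - 1451/158) - 664432) = 1/((-83087 - 1451/158) - 664432) = 1/(-13129197/158 - 664432) = 1/(-118109453/158) = -158/118109453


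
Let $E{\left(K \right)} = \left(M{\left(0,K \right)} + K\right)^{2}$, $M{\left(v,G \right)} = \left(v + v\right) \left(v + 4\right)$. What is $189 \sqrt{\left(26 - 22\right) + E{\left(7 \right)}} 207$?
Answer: $39123 \sqrt{53} \approx 2.8482 \cdot 10^{5}$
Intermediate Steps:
$M{\left(v,G \right)} = 2 v \left(4 + v\right)$
$E{\left(K \right)} = K^{2}$ ($E{\left(K \right)} = \left(2 \cdot 0 \left(4 + 0\right) + K\right)^{2} = \left(2 \cdot 0 \cdot 4 + K\right)^{2} = \left(0 + K\right)^{2} = K^{2}$)
$189 \sqrt{\left(26 - 22\right) + E{\left(7 \right)}} 207 = 189 \sqrt{\left(26 - 22\right) + 7^{2}} \cdot 207 = 189 \sqrt{4 + 49} \cdot 207 = 189 \sqrt{53} \cdot 207 = 39123 \sqrt{53}$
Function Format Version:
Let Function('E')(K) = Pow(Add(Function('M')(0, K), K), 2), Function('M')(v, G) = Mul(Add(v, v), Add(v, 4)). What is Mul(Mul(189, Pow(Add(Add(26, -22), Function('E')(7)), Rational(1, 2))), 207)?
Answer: Mul(39123, Pow(53, Rational(1, 2))) ≈ 2.8482e+5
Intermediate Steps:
Function('M')(v, G) = Mul(2, v, Add(4, v)) (Function('M')(v, G) = Mul(Mul(2, v), Add(4, v)) = Mul(2, v, Add(4, v)))
Function('E')(K) = Pow(K, 2) (Function('E')(K) = Pow(Add(Mul(2, 0, Add(4, 0)), K), 2) = Pow(Add(Mul(2, 0, 4), K), 2) = Pow(Add(0, K), 2) = Pow(K, 2))
Mul(Mul(189, Pow(Add(Add(26, -22), Function('E')(7)), Rational(1, 2))), 207) = Mul(Mul(189, Pow(Add(Add(26, -22), Pow(7, 2)), Rational(1, 2))), 207) = Mul(Mul(189, Pow(Add(4, 49), Rational(1, 2))), 207) = Mul(Mul(189, Pow(53, Rational(1, 2))), 207) = Mul(39123, Pow(53, Rational(1, 2)))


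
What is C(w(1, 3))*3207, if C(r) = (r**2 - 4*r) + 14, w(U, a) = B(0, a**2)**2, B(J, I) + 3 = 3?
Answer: 44898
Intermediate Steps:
B(J, I) = 0 (B(J, I) = -3 + 3 = 0)
w(U, a) = 0 (w(U, a) = 0**2 = 0)
C(r) = 14 + r**2 - 4*r
C(w(1, 3))*3207 = (14 + 0**2 - 4*0)*3207 = (14 + 0 + 0)*3207 = 14*3207 = 44898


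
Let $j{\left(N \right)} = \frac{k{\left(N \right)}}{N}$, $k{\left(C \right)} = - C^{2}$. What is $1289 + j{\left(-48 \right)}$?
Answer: $1337$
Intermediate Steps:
$j{\left(N \right)} = - N$ ($j{\left(N \right)} = \frac{\left(-1\right) N^{2}}{N} = - N$)
$1289 + j{\left(-48 \right)} = 1289 - -48 = 1289 + 48 = 1337$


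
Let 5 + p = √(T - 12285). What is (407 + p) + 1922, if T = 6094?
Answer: 2324 + I*√6191 ≈ 2324.0 + 78.683*I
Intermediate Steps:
p = -5 + I*√6191 (p = -5 + √(6094 - 12285) = -5 + √(-6191) = -5 + I*√6191 ≈ -5.0 + 78.683*I)
(407 + p) + 1922 = (407 + (-5 + I*√6191)) + 1922 = (402 + I*√6191) + 1922 = 2324 + I*√6191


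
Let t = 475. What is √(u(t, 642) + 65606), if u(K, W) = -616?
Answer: √64990 ≈ 254.93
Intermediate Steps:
√(u(t, 642) + 65606) = √(-616 + 65606) = √64990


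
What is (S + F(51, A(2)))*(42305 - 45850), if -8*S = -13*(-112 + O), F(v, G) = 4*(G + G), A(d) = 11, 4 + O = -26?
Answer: 2024195/4 ≈ 5.0605e+5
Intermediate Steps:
O = -30 (O = -4 - 26 = -30)
F(v, G) = 8*G (F(v, G) = 4*(2*G) = 8*G)
S = -923/4 (S = -(-13)*(-112 - 30)/8 = -(-13)*(-142)/8 = -⅛*1846 = -923/4 ≈ -230.75)
(S + F(51, A(2)))*(42305 - 45850) = (-923/4 + 8*11)*(42305 - 45850) = (-923/4 + 88)*(-3545) = -571/4*(-3545) = 2024195/4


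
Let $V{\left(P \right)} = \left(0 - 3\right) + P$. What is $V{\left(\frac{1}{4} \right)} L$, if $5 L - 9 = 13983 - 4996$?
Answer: $- \frac{24739}{5} \approx -4947.8$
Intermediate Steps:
$V{\left(P \right)} = -3 + P$
$L = \frac{8996}{5}$ ($L = \frac{9}{5} + \frac{13983 - 4996}{5} = \frac{9}{5} + \frac{1}{5} \cdot 8987 = \frac{9}{5} + \frac{8987}{5} = \frac{8996}{5} \approx 1799.2$)
$V{\left(\frac{1}{4} \right)} L = \left(-3 + \frac{1}{4}\right) \frac{8996}{5} = \left(- \frac{11}{4}\right) \frac{8996}{5} = - \frac{24739}{5}$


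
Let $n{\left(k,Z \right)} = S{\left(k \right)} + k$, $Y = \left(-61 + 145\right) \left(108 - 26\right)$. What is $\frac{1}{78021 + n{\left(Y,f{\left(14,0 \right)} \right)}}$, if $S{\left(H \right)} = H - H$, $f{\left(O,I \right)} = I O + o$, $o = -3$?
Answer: $\frac{1}{84909} \approx 1.1777 \cdot 10^{-5}$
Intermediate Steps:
$f{\left(O,I \right)} = -3 + I O$ ($f{\left(O,I \right)} = I O - 3 = -3 + I O$)
$S{\left(H \right)} = 0$
$Y = 6888$ ($Y = 84 \cdot 82 = 6888$)
$n{\left(k,Z \right)} = k$ ($n{\left(k,Z \right)} = 0 + k = k$)
$\frac{1}{78021 + n{\left(Y,f{\left(14,0 \right)} \right)}} = \frac{1}{78021 + 6888} = \frac{1}{84909}$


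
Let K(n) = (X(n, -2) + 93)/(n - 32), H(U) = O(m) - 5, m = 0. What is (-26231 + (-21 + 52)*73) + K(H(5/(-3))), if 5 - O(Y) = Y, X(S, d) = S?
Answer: -767069/32 ≈ -23971.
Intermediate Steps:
O(Y) = 5 - Y
H(U) = 0 (H(U) = (5 - 1*0) - 5 = (5 + 0) - 5 = 5 - 5 = 0)
K(n) = (93 + n)/(-32 + n) (K(n) = (n + 93)/(n - 32) = (93 + n)/(-32 + n))
(-26231 + (-21 + 52)*73) + K(H(5/(-3))) = (-26231 + (-21 + 52)*73) + (93 + 0)/(-32 + 0) = (-26231 + 31*73) + 93/(-32) = (-26231 + 2263) - 1/32*93 = -23968 - 93/32 = -767069/32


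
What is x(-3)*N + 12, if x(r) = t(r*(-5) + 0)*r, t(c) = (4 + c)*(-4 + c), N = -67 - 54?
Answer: 75879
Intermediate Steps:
N = -121
t(c) = (-4 + c)*(4 + c)
x(r) = r*(-16 + 25*r²) (x(r) = (-16 + (r*(-5) + 0)²)*r = (-16 + (-5*r + 0)²)*r = (-16 + (-5*r)²)*r = (-16 + 25*r²)*r = r*(-16 + 25*r²))
x(-3)*N + 12 = -3*(-16 + 25*(-3)²)*(-121) + 12 = -3*(-16 + 25*9)*(-121) + 12 = -3*(-16 + 225)*(-121) + 12 = -3*209*(-121) + 12 = -627*(-121) + 12 = 75867 + 12 = 75879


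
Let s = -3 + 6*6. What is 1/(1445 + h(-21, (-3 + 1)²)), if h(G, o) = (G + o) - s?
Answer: 1/1395 ≈ 0.00071685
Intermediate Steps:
s = 33 (s = -3 + 36 = 33)
h(G, o) = -33 + G + o (h(G, o) = (G + o) - 1*33 = (G + o) - 33 = -33 + G + o)
1/(1445 + h(-21, (-3 + 1)²)) = 1/(1445 + (-33 - 21 + (-3 + 1)²)) = 1/(1445 + (-33 - 21 + (-2)²)) = 1/(1445 + (-33 - 21 + 4)) = 1/(1445 - 50) = 1/1395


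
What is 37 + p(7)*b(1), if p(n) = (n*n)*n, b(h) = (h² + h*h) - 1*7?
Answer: -1678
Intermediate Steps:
b(h) = -7 + 2*h² (b(h) = (h² + h²) - 7 = 2*h² - 7 = -7 + 2*h²)
p(n) = n³ (p(n) = n²*n = n³)
37 + p(7)*b(1) = 37 + 7³*(-7 + 2*1²) = 37 + 343*(-7 + 2*1) = 37 + 343*(-7 + 2) = 37 + 343*(-5) = 37 - 1715 = -1678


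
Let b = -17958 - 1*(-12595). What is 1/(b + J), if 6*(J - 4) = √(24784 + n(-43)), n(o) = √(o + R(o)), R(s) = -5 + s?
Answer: -1/(5359 - √(24784 + I*√91)/6) ≈ -0.00018752 - 1.7756e-10*I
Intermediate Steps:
n(o) = √(-5 + 2*o) (n(o) = √(o + (-5 + o)) = √(-5 + 2*o))
J = 4 + √(24784 + I*√91)/6 (J = 4 + √(24784 + √(-5 + 2*(-43)))/6 = 4 + √(24784 + √(-5 - 86))/6 = 4 + √(24784 + √(-91))/6 = 4 + √(24784 + I*√91)/6 ≈ 30.238 + 0.0050496*I)
b = -5363 (b = -17958 + 12595 = -5363)
1/(b + J) = 1/(-5363 + (4 + √(24784 + I*√91)/6)) = 1/(-5359 + √(24784 + I*√91)/6)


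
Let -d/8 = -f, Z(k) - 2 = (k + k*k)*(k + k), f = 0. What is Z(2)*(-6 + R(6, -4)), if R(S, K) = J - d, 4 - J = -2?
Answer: 0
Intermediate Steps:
J = 6 (J = 4 - 1*(-2) = 4 + 2 = 6)
Z(k) = 2 + 2*k*(k + k**2) (Z(k) = 2 + (k + k*k)*(k + k) = 2 + (k + k**2)*(2*k) = 2 + 2*k*(k + k**2))
d = 0 (d = -(-8)*0 = -8*0 = 0)
R(S, K) = 6 (R(S, K) = 6 - 1*0 = 6 + 0 = 6)
Z(2)*(-6 + R(6, -4)) = (2 + 2*2**2 + 2*2**3)*(-6 + 6) = (2 + 2*4 + 2*8)*0 = (2 + 8 + 16)*0 = 26*0 = 0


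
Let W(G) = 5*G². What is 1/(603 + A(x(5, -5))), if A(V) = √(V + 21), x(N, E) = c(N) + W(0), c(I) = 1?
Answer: 603/363587 - √22/363587 ≈ 0.0016456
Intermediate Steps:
x(N, E) = 1 (x(N, E) = 1 + 5*0² = 1 + 5*0 = 1 + 0 = 1)
A(V) = √(21 + V)
1/(603 + A(x(5, -5))) = 1/(603 + √(21 + 1)) = 1/(603 + √22)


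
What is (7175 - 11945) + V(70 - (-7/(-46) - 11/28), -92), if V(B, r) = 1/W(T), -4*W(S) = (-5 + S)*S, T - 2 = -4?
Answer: -33392/7 ≈ -4770.3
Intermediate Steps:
T = -2 (T = 2 - 4 = -2)
W(S) = -S*(-5 + S)/4 (W(S) = -(-5 + S)*S/4 = -S*(-5 + S)/4)
V(B, r) = -2/7 (V(B, r) = 1/((¼)*(-2)*(5 - 1*(-2))) = 1/((¼)*(-2)*(5 + 2)) = 1/((¼)*(-2)*7) = 1/(-7/2) = -2/7)
(7175 - 11945) + V(70 - (-7/(-46) - 11/28), -92) = (7175 - 11945) - 2/7 = -4770 - 2/7 = -33392/7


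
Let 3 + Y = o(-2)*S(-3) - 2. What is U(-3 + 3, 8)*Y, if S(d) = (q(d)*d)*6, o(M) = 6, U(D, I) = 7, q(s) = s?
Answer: 2233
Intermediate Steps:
S(d) = 6*d² (S(d) = (d*d)*6 = d²*6 = 6*d²)
Y = 319 (Y = -3 + (6*(6*(-3)²) - 2) = -3 + (6*(6*9) - 2) = -3 + (6*54 - 2) = -3 + (324 - 2) = -3 + 322 = 319)
U(-3 + 3, 8)*Y = 7*319 = 2233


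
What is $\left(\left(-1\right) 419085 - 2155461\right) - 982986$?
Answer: $-3557532$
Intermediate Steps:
$\left(\left(-1\right) 419085 - 2155461\right) - 982986 = \left(-419085 - 2155461\right) - 982986 = -2574546 - 982986 = -3557532$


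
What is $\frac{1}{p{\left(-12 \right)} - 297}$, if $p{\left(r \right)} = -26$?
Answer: $- \frac{1}{323} \approx -0.003096$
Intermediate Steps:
$\frac{1}{p{\left(-12 \right)} - 297} = \frac{1}{-26 - 297} = \frac{1}{-323} = - \frac{1}{323}$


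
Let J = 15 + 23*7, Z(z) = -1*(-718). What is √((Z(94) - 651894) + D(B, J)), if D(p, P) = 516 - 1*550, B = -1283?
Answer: 7*I*√13290 ≈ 806.98*I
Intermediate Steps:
Z(z) = 718
J = 176 (J = 15 + 161 = 176)
D(p, P) = -34 (D(p, P) = 516 - 550 = -34)
√((Z(94) - 651894) + D(B, J)) = √((718 - 651894) - 34) = √(-651176 - 34) = √(-651210) = 7*I*√13290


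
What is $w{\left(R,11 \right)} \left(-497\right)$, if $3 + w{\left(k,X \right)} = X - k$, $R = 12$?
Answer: $1988$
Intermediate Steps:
$w{\left(k,X \right)} = -3 + X - k$ ($w{\left(k,X \right)} = -3 + \left(X - k\right) = -3 + X - k$)
$w{\left(R,11 \right)} \left(-497\right) = \left(-3 + 11 - 12\right) \left(-497\right) = \left(-4\right) \left(-497\right) = 1988$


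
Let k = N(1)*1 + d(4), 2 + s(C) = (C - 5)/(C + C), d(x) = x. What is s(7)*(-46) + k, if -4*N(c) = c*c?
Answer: 2497/28 ≈ 89.179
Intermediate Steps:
s(C) = -2 + (-5 + C)/(2*C) (s(C) = -2 + (C - 5)/(C + C) = -2 + (-5 + C)/((2*C)) = -2 + (-5 + C)*(1/(2*C)) = -2 + (-5 + C)/(2*C))
N(c) = -c²/4 (N(c) = -c*c/4 = -c²/4)
k = 15/4 (k = -¼*1²*1 + 4 = -¼*1*1 + 4 = -¼*1 + 4 = -¼ + 4 = 15/4 ≈ 3.7500)
s(7)*(-46) + k = ((½)*(-5 - 3*7)/7)*(-46) + 15/4 = ((½)*(⅐)*(-5 - 21))*(-46) + 15/4 = ((½)*(⅐)*(-26))*(-46) + 15/4 = -13/7*(-46) + 15/4 = 598/7 + 15/4 = 2497/28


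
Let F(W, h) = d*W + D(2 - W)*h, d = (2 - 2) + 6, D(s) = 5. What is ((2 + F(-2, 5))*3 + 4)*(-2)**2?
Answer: 196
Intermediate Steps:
d = 6 (d = 0 + 6 = 6)
F(W, h) = 5*h + 6*W (F(W, h) = 6*W + 5*h = 5*h + 6*W)
((2 + F(-2, 5))*3 + 4)*(-2)**2 = ((2 + (5*5 + 6*(-2)))*3 + 4)*(-2)**2 = ((2 + (25 - 12))*3 + 4)*4 = ((2 + 13)*3 + 4)*4 = (15*3 + 4)*4 = (45 + 4)*4 = 49*4 = 196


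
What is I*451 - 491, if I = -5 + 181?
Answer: 78885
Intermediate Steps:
I = 176
I*451 - 491 = 176*451 - 491 = 79376 - 491 = 78885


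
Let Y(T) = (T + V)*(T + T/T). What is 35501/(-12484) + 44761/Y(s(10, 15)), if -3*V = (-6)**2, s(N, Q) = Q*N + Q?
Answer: -10084061/9325548 ≈ -1.0813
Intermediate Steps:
s(N, Q) = Q + N*Q (s(N, Q) = N*Q + Q = Q + N*Q)
V = -12 (V = -1/3*(-6)**2 = -1/3*36 = -12)
Y(T) = (1 + T)*(-12 + T) (Y(T) = (T - 12)*(T + T/T) = (-12 + T)*(T + 1) = (-12 + T)*(1 + T) = (1 + T)*(-12 + T))
35501/(-12484) + 44761/Y(s(10, 15)) = 35501/(-12484) + 44761/(-12 + (15*(1 + 10))**2 - 165*(1 + 10)) = 35501*(-1/12484) + 44761/(-12 + (15*11)**2 - 165*11) = -35501/12484 + 44761/(-12 + 165**2 - 11*165) = -35501/12484 + 44761/(-12 + 27225 - 1815) = -35501/12484 + 44761/25398 = -35501/12484 + 44761*(1/25398) = -35501/12484 + 2633/1494 = -10084061/9325548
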